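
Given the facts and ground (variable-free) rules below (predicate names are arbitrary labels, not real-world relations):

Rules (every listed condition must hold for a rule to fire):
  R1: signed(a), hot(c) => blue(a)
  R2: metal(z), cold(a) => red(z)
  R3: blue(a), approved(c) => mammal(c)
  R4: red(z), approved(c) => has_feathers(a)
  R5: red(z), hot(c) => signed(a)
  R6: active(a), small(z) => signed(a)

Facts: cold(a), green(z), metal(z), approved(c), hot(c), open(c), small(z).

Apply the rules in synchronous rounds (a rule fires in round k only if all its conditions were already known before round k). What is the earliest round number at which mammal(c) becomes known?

Round 1: R2 [metal(z), cold(a) => red(z)]. New: red(z).
Round 2: R4 [red(z), approved(c) => has_feathers(a)]; R5 [red(z), hot(c) => signed(a)]. New: has_feathers(a), signed(a).
Round 3: R1 [signed(a), hot(c) => blue(a)]. New: blue(a).
Round 4: R3 [blue(a), approved(c) => mammal(c)]. New: mammal(c).
mammal(c) first appears in round 4.

4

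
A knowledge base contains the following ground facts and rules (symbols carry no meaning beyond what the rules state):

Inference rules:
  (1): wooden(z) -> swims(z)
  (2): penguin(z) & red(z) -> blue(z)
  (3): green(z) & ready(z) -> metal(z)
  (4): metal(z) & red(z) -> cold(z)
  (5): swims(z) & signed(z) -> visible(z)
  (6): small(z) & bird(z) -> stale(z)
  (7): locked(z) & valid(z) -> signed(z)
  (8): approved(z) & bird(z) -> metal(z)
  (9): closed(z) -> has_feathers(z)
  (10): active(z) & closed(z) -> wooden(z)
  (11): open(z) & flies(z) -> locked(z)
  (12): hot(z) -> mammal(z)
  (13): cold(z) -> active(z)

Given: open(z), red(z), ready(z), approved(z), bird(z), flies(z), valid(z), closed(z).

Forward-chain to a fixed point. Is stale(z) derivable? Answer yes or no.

[1] (8) [approved(z) & bird(z) -> metal(z)]; (9) [closed(z) -> has_feathers(z)]; (11) [open(z) & flies(z) -> locked(z)]. ⇒ new: metal(z), has_feathers(z), locked(z).
[2] (4) [metal(z) & red(z) -> cold(z)]; (7) [locked(z) & valid(z) -> signed(z)]. ⇒ new: cold(z), signed(z).
[3] (13) [cold(z) -> active(z)]. ⇒ new: active(z).
[4] (10) [active(z) & closed(z) -> wooden(z)]. ⇒ new: wooden(z).
[5] (1) [wooden(z) -> swims(z)]. ⇒ new: swims(z).
[6] (5) [swims(z) & signed(z) -> visible(z)]. ⇒ new: visible(z).
Fixed point reached. stale(z) is concluded only by (6); (6) needs small(z) (never derived).

no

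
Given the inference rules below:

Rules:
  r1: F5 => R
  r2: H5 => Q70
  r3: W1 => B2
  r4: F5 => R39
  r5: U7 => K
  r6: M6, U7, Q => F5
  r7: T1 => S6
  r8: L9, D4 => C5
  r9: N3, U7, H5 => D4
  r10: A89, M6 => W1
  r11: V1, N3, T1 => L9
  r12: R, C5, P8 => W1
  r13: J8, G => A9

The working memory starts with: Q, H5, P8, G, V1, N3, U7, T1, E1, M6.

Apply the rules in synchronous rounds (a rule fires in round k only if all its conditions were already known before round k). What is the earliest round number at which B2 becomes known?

4

[1] r2 [H5 => Q70]; r5 [U7 => K]; r6 [M6, U7, Q => F5]; r7 [T1 => S6]; r9 [N3, U7, H5 => D4]; r11 [V1, N3, T1 => L9]. ⇒ new: Q70, K, F5, S6, D4, L9.
[2] r1 [F5 => R]; r4 [F5 => R39]; r8 [L9, D4 => C5]. ⇒ new: R, R39, C5.
[3] r12 [R, C5, P8 => W1]. ⇒ new: W1.
[4] r3 [W1 => B2]. ⇒ new: B2.
B2 first appears in round 4.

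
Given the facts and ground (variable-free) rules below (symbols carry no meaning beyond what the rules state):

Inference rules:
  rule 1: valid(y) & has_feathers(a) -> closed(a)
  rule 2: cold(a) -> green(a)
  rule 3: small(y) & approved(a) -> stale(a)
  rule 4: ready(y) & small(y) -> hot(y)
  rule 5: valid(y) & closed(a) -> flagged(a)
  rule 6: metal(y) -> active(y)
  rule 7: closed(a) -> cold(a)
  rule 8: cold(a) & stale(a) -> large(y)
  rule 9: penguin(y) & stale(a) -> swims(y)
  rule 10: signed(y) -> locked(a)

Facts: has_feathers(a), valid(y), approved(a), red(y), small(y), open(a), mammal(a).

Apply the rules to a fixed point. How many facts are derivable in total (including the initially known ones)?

Round 1: rule 1 [valid(y) & has_feathers(a) -> closed(a)]; rule 3 [small(y) & approved(a) -> stale(a)]. Adds closed(a), stale(a).
Round 2: rule 5 [valid(y) & closed(a) -> flagged(a)]; rule 7 [closed(a) -> cold(a)]. Adds flagged(a), cold(a).
Round 3: rule 2 [cold(a) -> green(a)]; rule 8 [cold(a) & stale(a) -> large(y)]. Adds green(a), large(y).
Closure: {approved(a), closed(a), cold(a), flagged(a), green(a), has_feathers(a), large(y), mammal(a), open(a), red(y), small(y), stale(a), valid(y)} — 13 facts.

13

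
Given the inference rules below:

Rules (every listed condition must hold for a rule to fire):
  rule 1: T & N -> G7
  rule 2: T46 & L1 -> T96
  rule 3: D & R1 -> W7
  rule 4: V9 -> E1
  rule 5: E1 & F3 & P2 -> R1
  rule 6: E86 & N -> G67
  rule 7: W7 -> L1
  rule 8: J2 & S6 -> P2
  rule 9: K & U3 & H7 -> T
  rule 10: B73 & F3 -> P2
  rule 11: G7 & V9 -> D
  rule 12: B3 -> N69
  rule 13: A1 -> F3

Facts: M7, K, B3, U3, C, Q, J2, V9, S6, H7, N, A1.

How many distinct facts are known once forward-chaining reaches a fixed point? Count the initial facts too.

Round 1 fires rule 4, rule 8, rule 9, rule 12, rule 13, giving E1, P2, T, N69, F3.
Round 2 fires rule 1, rule 5, giving G7, R1.
Round 3 fires rule 11, giving D.
Round 4 fires rule 3, giving W7.
Round 5 fires rule 7, giving L1.
Closure: {A1, B3, C, D, E1, F3, G7, H7, J2, K, L1, M7, N, N69, P2, Q, R1, S6, T, U3, V9, W7} — 22 facts.

22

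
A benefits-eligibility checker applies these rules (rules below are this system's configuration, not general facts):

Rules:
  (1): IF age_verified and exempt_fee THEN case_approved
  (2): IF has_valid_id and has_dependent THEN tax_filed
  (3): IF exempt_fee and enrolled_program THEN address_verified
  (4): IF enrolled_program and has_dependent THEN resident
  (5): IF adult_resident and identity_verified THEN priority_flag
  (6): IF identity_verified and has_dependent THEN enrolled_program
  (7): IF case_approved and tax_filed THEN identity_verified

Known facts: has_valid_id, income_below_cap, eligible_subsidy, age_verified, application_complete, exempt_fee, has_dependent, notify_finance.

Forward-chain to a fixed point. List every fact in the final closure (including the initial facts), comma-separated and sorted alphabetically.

address_verified, age_verified, application_complete, case_approved, eligible_subsidy, enrolled_program, exempt_fee, has_dependent, has_valid_id, identity_verified, income_below_cap, notify_finance, resident, tax_filed

Round 1 — (1), (2), derive case_approved, tax_filed.
Round 2 — (7), derive identity_verified.
Round 3 — (6), derive enrolled_program.
Round 4 — (3), (4), derive address_verified, resident.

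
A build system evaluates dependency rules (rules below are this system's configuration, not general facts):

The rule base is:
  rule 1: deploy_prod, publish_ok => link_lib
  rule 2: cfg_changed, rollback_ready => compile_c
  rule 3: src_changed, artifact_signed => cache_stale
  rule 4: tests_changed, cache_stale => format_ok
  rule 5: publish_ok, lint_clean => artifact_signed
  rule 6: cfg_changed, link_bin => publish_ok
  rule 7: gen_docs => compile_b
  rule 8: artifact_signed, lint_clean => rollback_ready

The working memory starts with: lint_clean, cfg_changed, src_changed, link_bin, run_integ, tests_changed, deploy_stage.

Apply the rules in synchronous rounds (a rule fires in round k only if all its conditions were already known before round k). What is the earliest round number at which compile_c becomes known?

4

Round 1 — rule 6, derive publish_ok.
Round 2 — rule 5, derive artifact_signed.
Round 3 — rule 3, rule 8, derive cache_stale, rollback_ready.
Round 4 — rule 2, rule 4, derive compile_c, format_ok.
compile_c first appears in round 4.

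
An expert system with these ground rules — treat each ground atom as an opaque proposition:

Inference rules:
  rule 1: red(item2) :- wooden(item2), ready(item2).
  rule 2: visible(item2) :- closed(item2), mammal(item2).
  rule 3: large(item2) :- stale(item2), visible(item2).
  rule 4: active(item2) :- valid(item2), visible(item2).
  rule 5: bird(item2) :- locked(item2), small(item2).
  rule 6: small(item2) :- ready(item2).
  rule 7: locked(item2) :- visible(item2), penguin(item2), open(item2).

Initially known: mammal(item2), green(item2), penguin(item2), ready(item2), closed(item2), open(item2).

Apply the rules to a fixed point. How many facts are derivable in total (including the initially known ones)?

10

Round 1: rule 2 [visible(item2) :- closed(item2), mammal(item2).]; rule 6 [small(item2) :- ready(item2).]. Adds visible(item2), small(item2).
Round 2: rule 7 [locked(item2) :- visible(item2), penguin(item2), open(item2).]. Adds locked(item2).
Round 3: rule 5 [bird(item2) :- locked(item2), small(item2).]. Adds bird(item2).
Closure: {bird(item2), closed(item2), green(item2), locked(item2), mammal(item2), open(item2), penguin(item2), ready(item2), small(item2), visible(item2)} — 10 facts.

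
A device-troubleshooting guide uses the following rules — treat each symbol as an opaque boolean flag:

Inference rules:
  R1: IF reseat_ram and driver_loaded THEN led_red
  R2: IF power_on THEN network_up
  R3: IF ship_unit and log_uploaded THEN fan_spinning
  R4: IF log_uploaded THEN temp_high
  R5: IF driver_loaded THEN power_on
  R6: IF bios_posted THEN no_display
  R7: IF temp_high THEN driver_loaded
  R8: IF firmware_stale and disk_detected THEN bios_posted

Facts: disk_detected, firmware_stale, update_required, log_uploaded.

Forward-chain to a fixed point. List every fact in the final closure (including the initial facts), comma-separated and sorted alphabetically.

Round 1 fires R4, R8, giving temp_high, bios_posted.
Round 2 fires R6, R7, giving no_display, driver_loaded.
Round 3 fires R5, giving power_on.
Round 4 fires R2, giving network_up.

bios_posted, disk_detected, driver_loaded, firmware_stale, log_uploaded, network_up, no_display, power_on, temp_high, update_required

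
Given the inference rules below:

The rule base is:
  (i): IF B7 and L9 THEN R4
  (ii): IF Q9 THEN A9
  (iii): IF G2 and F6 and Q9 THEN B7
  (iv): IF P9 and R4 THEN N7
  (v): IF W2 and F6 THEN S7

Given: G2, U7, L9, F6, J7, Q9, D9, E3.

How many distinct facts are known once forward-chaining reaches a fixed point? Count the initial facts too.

11

Round 1 fires (ii), (iii), giving A9, B7.
Round 2 fires (i), giving R4.
Closure: {A9, B7, D9, E3, F6, G2, J7, L9, Q9, R4, U7} — 11 facts.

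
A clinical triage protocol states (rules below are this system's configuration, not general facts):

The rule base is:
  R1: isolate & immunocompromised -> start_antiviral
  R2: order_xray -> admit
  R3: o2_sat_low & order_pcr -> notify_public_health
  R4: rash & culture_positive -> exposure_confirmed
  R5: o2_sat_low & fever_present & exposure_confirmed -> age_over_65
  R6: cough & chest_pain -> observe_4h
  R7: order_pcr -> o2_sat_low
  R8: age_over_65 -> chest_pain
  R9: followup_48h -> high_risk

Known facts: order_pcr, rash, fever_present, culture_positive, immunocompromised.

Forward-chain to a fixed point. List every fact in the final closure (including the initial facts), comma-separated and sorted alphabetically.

Round 1: R4 [rash & culture_positive -> exposure_confirmed]; R7 [order_pcr -> o2_sat_low]. Adds exposure_confirmed, o2_sat_low.
Round 2: R3 [o2_sat_low & order_pcr -> notify_public_health]; R5 [o2_sat_low & fever_present & exposure_confirmed -> age_over_65]. Adds notify_public_health, age_over_65.
Round 3: R8 [age_over_65 -> chest_pain]. Adds chest_pain.

age_over_65, chest_pain, culture_positive, exposure_confirmed, fever_present, immunocompromised, notify_public_health, o2_sat_low, order_pcr, rash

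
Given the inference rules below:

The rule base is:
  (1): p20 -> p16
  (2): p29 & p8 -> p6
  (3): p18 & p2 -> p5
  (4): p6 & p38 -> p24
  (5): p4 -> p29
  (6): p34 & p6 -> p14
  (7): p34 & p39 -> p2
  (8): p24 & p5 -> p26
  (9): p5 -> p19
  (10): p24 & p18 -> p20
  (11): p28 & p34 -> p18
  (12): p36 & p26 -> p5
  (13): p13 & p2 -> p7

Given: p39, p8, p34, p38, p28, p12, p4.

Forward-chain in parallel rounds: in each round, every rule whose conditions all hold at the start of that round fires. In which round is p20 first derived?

4

Round 1: (5) [p4 -> p29]; (7) [p34 & p39 -> p2]; (11) [p28 & p34 -> p18]. New: p29, p2, p18.
Round 2: (2) [p29 & p8 -> p6]; (3) [p18 & p2 -> p5]. New: p6, p5.
Round 3: (4) [p6 & p38 -> p24]; (6) [p34 & p6 -> p14]; (9) [p5 -> p19]. New: p24, p14, p19.
Round 4: (8) [p24 & p5 -> p26]; (10) [p24 & p18 -> p20]. New: p26, p20.
p20 first appears in round 4.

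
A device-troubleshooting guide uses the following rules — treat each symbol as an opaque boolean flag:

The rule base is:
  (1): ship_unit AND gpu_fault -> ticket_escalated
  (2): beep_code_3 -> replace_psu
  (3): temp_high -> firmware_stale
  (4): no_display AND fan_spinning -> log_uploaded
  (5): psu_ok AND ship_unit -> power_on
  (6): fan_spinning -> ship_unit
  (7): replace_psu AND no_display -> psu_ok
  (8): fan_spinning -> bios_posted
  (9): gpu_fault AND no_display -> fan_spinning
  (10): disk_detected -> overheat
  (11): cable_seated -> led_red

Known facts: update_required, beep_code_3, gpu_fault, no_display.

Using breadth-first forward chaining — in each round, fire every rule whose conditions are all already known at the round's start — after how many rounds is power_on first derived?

3

Round 1: (2) [beep_code_3 -> replace_psu]; (9) [gpu_fault AND no_display -> fan_spinning]. New: replace_psu, fan_spinning.
Round 2: (4) [no_display AND fan_spinning -> log_uploaded]; (6) [fan_spinning -> ship_unit]; (7) [replace_psu AND no_display -> psu_ok]; (8) [fan_spinning -> bios_posted]. New: log_uploaded, ship_unit, psu_ok, bios_posted.
Round 3: (1) [ship_unit AND gpu_fault -> ticket_escalated]; (5) [psu_ok AND ship_unit -> power_on]. New: ticket_escalated, power_on.
power_on first appears in round 3.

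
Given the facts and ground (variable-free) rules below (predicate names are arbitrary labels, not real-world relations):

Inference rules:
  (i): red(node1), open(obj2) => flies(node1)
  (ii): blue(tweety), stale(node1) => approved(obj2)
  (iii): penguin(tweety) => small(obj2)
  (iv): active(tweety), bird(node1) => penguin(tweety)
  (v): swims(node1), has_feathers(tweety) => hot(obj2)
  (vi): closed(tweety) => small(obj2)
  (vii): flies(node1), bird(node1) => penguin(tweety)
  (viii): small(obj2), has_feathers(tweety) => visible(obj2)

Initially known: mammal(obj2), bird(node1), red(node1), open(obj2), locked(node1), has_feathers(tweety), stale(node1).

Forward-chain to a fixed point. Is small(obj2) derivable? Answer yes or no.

Round 1 — (i), derive flies(node1).
Round 2 — (vii), derive penguin(tweety).
Round 3 — (iii), derive small(obj2).
Round 4 — (viii), derive visible(obj2).
small(obj2) appears in round 3, so it is derivable.

yes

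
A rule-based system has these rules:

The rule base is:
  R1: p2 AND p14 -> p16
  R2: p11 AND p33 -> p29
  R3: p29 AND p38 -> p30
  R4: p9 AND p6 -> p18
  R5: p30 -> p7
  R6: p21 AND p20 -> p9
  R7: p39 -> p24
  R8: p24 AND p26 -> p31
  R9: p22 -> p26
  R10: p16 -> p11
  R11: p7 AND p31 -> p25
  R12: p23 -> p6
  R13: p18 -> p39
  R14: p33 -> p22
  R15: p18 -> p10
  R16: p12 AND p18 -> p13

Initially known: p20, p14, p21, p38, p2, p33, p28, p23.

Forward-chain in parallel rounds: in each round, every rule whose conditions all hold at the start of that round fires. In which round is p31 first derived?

5

Round 1 fires R1, R6, R12, R14, giving p16, p9, p6, p22.
Round 2 fires R4, R9, R10, giving p18, p26, p11.
Round 3 fires R2, R13, R15, giving p29, p39, p10.
Round 4 fires R3, R7, giving p30, p24.
Round 5 fires R5, R8, giving p7, p31.
p31 first appears in round 5.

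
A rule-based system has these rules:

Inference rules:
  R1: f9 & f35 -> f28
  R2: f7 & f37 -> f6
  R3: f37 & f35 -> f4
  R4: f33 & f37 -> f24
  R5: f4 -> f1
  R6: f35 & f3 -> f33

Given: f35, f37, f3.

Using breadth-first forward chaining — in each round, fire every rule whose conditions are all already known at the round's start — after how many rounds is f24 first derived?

2

Round 1: R3 [f37 & f35 -> f4]; R6 [f35 & f3 -> f33]. New: f4, f33.
Round 2: R4 [f33 & f37 -> f24]; R5 [f4 -> f1]. New: f24, f1.
f24 first appears in round 2.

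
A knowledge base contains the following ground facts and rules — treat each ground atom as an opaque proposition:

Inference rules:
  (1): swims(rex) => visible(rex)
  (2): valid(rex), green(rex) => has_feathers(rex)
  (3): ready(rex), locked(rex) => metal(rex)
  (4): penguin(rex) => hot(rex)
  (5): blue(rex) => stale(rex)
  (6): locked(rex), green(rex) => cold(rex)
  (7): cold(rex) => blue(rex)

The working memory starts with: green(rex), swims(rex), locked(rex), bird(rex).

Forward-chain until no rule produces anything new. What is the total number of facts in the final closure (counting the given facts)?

Round 1: (1) [swims(rex) => visible(rex)]; (6) [locked(rex), green(rex) => cold(rex)]. New: visible(rex), cold(rex).
Round 2: (7) [cold(rex) => blue(rex)]. New: blue(rex).
Round 3: (5) [blue(rex) => stale(rex)]. New: stale(rex).
Closure: {bird(rex), blue(rex), cold(rex), green(rex), locked(rex), stale(rex), swims(rex), visible(rex)} — 8 facts.

8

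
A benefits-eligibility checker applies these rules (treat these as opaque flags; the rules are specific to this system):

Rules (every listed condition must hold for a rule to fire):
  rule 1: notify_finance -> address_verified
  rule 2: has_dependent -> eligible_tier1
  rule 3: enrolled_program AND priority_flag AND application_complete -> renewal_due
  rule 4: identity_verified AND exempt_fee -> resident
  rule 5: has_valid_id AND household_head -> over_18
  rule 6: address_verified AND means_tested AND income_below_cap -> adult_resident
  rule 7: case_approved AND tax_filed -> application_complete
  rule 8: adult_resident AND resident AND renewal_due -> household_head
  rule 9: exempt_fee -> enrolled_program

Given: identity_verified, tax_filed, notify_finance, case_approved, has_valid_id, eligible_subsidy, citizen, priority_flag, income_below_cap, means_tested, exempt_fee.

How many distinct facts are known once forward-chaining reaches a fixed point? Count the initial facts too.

Round 1 fires rule 1, rule 4, rule 7, rule 9, giving address_verified, resident, application_complete, enrolled_program.
Round 2 fires rule 3, rule 6, giving renewal_due, adult_resident.
Round 3 fires rule 8, giving household_head.
Round 4 fires rule 5, giving over_18.
Closure: {address_verified, adult_resident, application_complete, case_approved, citizen, eligible_subsidy, enrolled_program, exempt_fee, has_valid_id, household_head, identity_verified, income_below_cap, means_tested, notify_finance, over_18, priority_flag, renewal_due, resident, tax_filed} — 19 facts.

19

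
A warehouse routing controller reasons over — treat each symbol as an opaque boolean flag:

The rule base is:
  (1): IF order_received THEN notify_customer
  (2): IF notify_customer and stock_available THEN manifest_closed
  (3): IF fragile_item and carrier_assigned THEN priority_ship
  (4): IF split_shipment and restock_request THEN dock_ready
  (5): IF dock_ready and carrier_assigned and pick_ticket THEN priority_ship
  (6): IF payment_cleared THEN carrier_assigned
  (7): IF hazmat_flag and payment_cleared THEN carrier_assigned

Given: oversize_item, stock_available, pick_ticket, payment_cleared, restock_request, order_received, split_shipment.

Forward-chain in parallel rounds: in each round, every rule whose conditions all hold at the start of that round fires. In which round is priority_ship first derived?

2

Round 1 fires (1), (4), (6), giving notify_customer, dock_ready, carrier_assigned.
Round 2 fires (2), (5), giving manifest_closed, priority_ship.
priority_ship first appears in round 2.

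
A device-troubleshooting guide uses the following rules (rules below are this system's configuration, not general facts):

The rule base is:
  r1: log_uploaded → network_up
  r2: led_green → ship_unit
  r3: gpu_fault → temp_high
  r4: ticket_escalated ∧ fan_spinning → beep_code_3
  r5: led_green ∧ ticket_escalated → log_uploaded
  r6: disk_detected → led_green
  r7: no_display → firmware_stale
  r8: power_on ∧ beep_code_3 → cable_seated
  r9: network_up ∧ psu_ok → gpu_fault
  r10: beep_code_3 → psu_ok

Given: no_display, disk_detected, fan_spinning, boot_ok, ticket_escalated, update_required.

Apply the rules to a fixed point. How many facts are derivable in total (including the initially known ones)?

15

Round 1: r4 [ticket_escalated ∧ fan_spinning → beep_code_3]; r6 [disk_detected → led_green]; r7 [no_display → firmware_stale]. Adds beep_code_3, led_green, firmware_stale.
Round 2: r2 [led_green → ship_unit]; r5 [led_green ∧ ticket_escalated → log_uploaded]; r10 [beep_code_3 → psu_ok]. Adds ship_unit, log_uploaded, psu_ok.
Round 3: r1 [log_uploaded → network_up]. Adds network_up.
Round 4: r9 [network_up ∧ psu_ok → gpu_fault]. Adds gpu_fault.
Round 5: r3 [gpu_fault → temp_high]. Adds temp_high.
Closure: {beep_code_3, boot_ok, disk_detected, fan_spinning, firmware_stale, gpu_fault, led_green, log_uploaded, network_up, no_display, psu_ok, ship_unit, temp_high, ticket_escalated, update_required} — 15 facts.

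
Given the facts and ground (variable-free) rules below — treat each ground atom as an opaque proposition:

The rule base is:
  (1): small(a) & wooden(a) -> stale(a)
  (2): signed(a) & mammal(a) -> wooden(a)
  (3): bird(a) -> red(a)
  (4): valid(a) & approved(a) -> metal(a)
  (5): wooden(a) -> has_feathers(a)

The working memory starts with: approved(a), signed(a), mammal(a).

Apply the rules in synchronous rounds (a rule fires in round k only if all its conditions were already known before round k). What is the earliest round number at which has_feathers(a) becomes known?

2

[1] (2) [signed(a) & mammal(a) -> wooden(a)]. ⇒ new: wooden(a).
[2] (5) [wooden(a) -> has_feathers(a)]. ⇒ new: has_feathers(a).
has_feathers(a) first appears in round 2.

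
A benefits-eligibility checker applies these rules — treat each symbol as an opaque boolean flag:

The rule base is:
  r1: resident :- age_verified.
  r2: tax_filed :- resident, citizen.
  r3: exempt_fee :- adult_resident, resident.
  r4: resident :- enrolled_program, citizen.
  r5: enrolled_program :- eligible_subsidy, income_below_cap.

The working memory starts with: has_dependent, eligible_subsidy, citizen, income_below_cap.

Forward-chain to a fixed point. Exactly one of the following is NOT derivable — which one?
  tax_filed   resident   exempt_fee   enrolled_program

exempt_fee

[1] r5 [enrolled_program :- eligible_subsidy, income_below_cap.]. ⇒ new: enrolled_program.
[2] r4 [resident :- enrolled_program, citizen.]. ⇒ new: resident.
[3] r2 [tax_filed :- resident, citizen.]. ⇒ new: tax_filed.
Derived: tax_filed (round 3), resident (round 2), enrolled_program (round 1). exempt_fee never appears in any round.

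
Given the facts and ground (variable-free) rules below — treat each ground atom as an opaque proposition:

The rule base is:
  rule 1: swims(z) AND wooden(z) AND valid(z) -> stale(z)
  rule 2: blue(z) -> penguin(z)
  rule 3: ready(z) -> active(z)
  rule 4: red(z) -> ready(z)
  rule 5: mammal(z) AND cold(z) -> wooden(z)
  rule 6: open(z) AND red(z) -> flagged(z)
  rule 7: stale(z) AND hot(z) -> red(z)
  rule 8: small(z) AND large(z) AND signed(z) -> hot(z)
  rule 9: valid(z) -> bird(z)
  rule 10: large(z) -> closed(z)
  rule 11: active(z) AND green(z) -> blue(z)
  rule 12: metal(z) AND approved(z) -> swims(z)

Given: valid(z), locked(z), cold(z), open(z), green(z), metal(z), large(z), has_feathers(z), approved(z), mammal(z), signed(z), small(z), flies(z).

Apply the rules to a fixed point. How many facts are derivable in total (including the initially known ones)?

25

Round 1: rule 5 [mammal(z) AND cold(z) -> wooden(z)]; rule 8 [small(z) AND large(z) AND signed(z) -> hot(z)]; rule 9 [valid(z) -> bird(z)]; rule 10 [large(z) -> closed(z)]; rule 12 [metal(z) AND approved(z) -> swims(z)]. Adds wooden(z), hot(z), bird(z), closed(z), swims(z).
Round 2: rule 1 [swims(z) AND wooden(z) AND valid(z) -> stale(z)]. Adds stale(z).
Round 3: rule 7 [stale(z) AND hot(z) -> red(z)]. Adds red(z).
Round 4: rule 4 [red(z) -> ready(z)]; rule 6 [open(z) AND red(z) -> flagged(z)]. Adds ready(z), flagged(z).
Round 5: rule 3 [ready(z) -> active(z)]. Adds active(z).
Round 6: rule 11 [active(z) AND green(z) -> blue(z)]. Adds blue(z).
Round 7: rule 2 [blue(z) -> penguin(z)]. Adds penguin(z).
Closure: {active(z), approved(z), bird(z), blue(z), closed(z), cold(z), flagged(z), flies(z), green(z), has_feathers(z), hot(z), large(z), locked(z), mammal(z), metal(z), open(z), penguin(z), ready(z), red(z), signed(z), small(z), stale(z), swims(z), valid(z), wooden(z)} — 25 facts.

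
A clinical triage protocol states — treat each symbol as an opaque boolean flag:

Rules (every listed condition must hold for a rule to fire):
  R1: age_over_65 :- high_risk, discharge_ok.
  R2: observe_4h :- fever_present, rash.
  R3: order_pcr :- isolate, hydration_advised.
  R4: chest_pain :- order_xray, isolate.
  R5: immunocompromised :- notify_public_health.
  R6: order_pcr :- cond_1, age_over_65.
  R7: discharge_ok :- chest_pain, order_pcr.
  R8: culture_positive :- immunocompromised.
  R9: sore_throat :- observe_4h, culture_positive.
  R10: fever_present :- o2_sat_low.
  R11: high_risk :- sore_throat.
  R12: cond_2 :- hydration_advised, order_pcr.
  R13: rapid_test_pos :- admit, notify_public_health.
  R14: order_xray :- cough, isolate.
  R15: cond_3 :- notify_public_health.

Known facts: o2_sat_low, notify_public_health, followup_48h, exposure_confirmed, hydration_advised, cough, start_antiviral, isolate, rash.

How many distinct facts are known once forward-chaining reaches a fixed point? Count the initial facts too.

Round 1: R3 [order_pcr :- isolate, hydration_advised.]; R5 [immunocompromised :- notify_public_health.]; R10 [fever_present :- o2_sat_low.]; R14 [order_xray :- cough, isolate.]; R15 [cond_3 :- notify_public_health.]. New: order_pcr, immunocompromised, fever_present, order_xray, cond_3.
Round 2: R2 [observe_4h :- fever_present, rash.]; R4 [chest_pain :- order_xray, isolate.]; R8 [culture_positive :- immunocompromised.]; R12 [cond_2 :- hydration_advised, order_pcr.]. New: observe_4h, chest_pain, culture_positive, cond_2.
Round 3: R7 [discharge_ok :- chest_pain, order_pcr.]; R9 [sore_throat :- observe_4h, culture_positive.]. New: discharge_ok, sore_throat.
Round 4: R11 [high_risk :- sore_throat.]. New: high_risk.
Round 5: R1 [age_over_65 :- high_risk, discharge_ok.]. New: age_over_65.
Closure: {age_over_65, chest_pain, cond_2, cond_3, cough, culture_positive, discharge_ok, exposure_confirmed, fever_present, followup_48h, high_risk, hydration_advised, immunocompromised, isolate, notify_public_health, o2_sat_low, observe_4h, order_pcr, order_xray, rash, sore_throat, start_antiviral} — 22 facts.

22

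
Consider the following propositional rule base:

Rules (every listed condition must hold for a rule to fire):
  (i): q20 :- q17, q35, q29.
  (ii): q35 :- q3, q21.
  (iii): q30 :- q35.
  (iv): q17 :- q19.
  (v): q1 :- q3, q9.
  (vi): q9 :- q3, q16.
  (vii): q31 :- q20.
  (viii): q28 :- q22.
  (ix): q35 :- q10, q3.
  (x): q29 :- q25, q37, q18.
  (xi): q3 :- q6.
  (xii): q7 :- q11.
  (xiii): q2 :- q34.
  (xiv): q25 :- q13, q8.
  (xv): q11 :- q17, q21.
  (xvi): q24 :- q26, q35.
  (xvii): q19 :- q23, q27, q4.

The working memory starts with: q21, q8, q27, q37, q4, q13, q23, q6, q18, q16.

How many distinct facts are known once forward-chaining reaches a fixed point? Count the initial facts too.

Round 1: (xi) [q3 :- q6.]; (xiv) [q25 :- q13, q8.]; (xvii) [q19 :- q23, q27, q4.]. Adds q3, q25, q19.
Round 2: (ii) [q35 :- q3, q21.]; (iv) [q17 :- q19.]; (vi) [q9 :- q3, q16.]; (x) [q29 :- q25, q37, q18.]. Adds q35, q17, q9, q29.
Round 3: (i) [q20 :- q17, q35, q29.]; (iii) [q30 :- q35.]; (v) [q1 :- q3, q9.]; (xv) [q11 :- q17, q21.]. Adds q20, q30, q1, q11.
Round 4: (vii) [q31 :- q20.]; (xii) [q7 :- q11.]. Adds q31, q7.
Closure: {q1, q11, q13, q16, q17, q18, q19, q20, q21, q23, q25, q27, q29, q3, q30, q31, q35, q37, q4, q6, q7, q8, q9} — 23 facts.

23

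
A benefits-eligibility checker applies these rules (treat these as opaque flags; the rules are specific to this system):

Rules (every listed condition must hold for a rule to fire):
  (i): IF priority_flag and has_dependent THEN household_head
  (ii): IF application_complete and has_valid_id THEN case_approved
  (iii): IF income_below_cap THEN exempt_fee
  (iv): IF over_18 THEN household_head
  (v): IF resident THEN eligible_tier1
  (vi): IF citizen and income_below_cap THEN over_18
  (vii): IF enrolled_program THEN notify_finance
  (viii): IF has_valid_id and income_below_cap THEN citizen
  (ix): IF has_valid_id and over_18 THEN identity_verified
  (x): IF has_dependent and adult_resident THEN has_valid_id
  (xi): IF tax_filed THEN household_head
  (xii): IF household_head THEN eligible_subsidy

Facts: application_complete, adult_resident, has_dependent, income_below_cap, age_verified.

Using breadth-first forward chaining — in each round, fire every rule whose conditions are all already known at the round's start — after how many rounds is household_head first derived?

Round 1 fires (iii), (x), giving exempt_fee, has_valid_id.
Round 2 fires (ii), (viii), giving case_approved, citizen.
Round 3 fires (vi), giving over_18.
Round 4 fires (iv), (ix), giving household_head, identity_verified.
household_head first appears in round 4.

4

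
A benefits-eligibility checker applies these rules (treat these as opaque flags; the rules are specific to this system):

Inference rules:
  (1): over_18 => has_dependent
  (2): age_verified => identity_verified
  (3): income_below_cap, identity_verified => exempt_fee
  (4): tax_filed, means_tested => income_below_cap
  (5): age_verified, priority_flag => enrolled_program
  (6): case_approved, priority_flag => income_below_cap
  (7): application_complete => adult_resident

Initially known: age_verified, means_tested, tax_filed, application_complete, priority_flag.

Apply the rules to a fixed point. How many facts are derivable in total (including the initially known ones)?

Round 1: (2) [age_verified => identity_verified]; (4) [tax_filed, means_tested => income_below_cap]; (5) [age_verified, priority_flag => enrolled_program]; (7) [application_complete => adult_resident]. Adds identity_verified, income_below_cap, enrolled_program, adult_resident.
Round 2: (3) [income_below_cap, identity_verified => exempt_fee]. Adds exempt_fee.
Closure: {adult_resident, age_verified, application_complete, enrolled_program, exempt_fee, identity_verified, income_below_cap, means_tested, priority_flag, tax_filed} — 10 facts.

10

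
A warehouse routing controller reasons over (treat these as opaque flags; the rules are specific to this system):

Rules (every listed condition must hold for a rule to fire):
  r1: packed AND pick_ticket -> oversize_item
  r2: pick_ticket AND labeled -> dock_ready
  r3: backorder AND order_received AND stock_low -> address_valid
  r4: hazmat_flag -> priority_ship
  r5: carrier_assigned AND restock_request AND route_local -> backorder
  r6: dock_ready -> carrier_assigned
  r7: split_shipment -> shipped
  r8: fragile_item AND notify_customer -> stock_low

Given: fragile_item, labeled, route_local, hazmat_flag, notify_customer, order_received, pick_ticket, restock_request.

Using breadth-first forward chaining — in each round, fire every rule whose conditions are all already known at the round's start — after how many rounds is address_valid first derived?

Round 1 — r2, r4, r8, derive dock_ready, priority_ship, stock_low.
Round 2 — r6, derive carrier_assigned.
Round 3 — r5, derive backorder.
Round 4 — r3, derive address_valid.
address_valid first appears in round 4.

4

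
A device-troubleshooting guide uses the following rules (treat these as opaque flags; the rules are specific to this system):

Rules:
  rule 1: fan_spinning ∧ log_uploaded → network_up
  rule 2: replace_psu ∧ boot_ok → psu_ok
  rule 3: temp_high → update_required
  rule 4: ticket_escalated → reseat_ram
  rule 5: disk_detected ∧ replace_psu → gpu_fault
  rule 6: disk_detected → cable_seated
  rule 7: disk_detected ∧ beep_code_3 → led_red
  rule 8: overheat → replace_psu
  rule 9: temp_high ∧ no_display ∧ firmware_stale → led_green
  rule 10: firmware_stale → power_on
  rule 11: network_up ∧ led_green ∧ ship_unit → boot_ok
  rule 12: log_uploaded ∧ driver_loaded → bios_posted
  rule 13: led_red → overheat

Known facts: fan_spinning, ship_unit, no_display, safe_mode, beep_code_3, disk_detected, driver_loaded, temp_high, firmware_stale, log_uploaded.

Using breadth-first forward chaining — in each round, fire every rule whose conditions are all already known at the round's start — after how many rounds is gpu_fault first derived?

4

Round 1 — rule 1, rule 3, rule 6, rule 7, rule 9, rule 10, rule 12, derive network_up, update_required, cable_seated, led_red, led_green, power_on, bios_posted.
Round 2 — rule 11, rule 13, derive boot_ok, overheat.
Round 3 — rule 8, derive replace_psu.
Round 4 — rule 2, rule 5, derive psu_ok, gpu_fault.
gpu_fault first appears in round 4.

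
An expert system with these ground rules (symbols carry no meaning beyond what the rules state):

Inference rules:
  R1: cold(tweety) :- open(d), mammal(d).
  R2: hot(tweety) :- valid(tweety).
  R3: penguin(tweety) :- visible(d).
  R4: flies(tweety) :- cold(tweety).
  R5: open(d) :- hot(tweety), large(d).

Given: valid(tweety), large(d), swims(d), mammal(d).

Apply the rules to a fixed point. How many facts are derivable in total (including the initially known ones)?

8

Round 1: R2 [hot(tweety) :- valid(tweety).]. New: hot(tweety).
Round 2: R5 [open(d) :- hot(tweety), large(d).]. New: open(d).
Round 3: R1 [cold(tweety) :- open(d), mammal(d).]. New: cold(tweety).
Round 4: R4 [flies(tweety) :- cold(tweety).]. New: flies(tweety).
Closure: {cold(tweety), flies(tweety), hot(tweety), large(d), mammal(d), open(d), swims(d), valid(tweety)} — 8 facts.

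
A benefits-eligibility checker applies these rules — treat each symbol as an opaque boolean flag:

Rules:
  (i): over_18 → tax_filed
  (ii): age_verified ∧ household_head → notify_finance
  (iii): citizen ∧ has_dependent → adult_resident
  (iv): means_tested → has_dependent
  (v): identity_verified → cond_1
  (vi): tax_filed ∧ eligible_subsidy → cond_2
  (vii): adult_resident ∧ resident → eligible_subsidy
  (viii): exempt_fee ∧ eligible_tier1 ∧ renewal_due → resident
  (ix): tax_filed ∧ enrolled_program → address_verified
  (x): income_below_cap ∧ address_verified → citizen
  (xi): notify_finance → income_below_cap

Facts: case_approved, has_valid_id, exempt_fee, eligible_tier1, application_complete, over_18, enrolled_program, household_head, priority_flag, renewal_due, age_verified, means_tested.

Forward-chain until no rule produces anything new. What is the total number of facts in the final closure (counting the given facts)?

Round 1 fires (i), (ii), (iv), (viii), giving tax_filed, notify_finance, has_dependent, resident.
Round 2 fires (ix), (xi), giving address_verified, income_below_cap.
Round 3 fires (x), giving citizen.
Round 4 fires (iii), giving adult_resident.
Round 5 fires (vii), giving eligible_subsidy.
Round 6 fires (vi), giving cond_2.
Closure: {address_verified, adult_resident, age_verified, application_complete, case_approved, citizen, cond_2, eligible_subsidy, eligible_tier1, enrolled_program, exempt_fee, has_dependent, has_valid_id, household_head, income_below_cap, means_tested, notify_finance, over_18, priority_flag, renewal_due, resident, tax_filed} — 22 facts.

22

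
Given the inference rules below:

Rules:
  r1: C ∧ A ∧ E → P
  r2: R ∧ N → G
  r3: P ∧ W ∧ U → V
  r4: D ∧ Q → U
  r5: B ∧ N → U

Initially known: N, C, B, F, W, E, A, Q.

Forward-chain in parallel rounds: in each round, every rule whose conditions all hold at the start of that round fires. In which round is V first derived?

2

Round 1: r1 [C ∧ A ∧ E → P]; r5 [B ∧ N → U]. New: P, U.
Round 2: r3 [P ∧ W ∧ U → V]. New: V.
V first appears in round 2.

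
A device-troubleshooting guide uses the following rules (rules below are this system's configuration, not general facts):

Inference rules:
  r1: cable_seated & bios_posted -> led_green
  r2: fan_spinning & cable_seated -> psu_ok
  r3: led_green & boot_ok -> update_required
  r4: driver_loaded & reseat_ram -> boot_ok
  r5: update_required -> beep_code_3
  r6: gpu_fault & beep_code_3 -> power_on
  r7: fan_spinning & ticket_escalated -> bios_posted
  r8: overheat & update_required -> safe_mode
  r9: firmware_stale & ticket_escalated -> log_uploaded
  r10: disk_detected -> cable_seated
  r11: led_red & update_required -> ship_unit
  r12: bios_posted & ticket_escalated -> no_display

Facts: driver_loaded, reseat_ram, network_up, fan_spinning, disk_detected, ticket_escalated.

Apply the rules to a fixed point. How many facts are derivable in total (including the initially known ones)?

14

Round 1: r4 [driver_loaded & reseat_ram -> boot_ok]; r7 [fan_spinning & ticket_escalated -> bios_posted]; r10 [disk_detected -> cable_seated]. New: boot_ok, bios_posted, cable_seated.
Round 2: r1 [cable_seated & bios_posted -> led_green]; r2 [fan_spinning & cable_seated -> psu_ok]; r12 [bios_posted & ticket_escalated -> no_display]. New: led_green, psu_ok, no_display.
Round 3: r3 [led_green & boot_ok -> update_required]. New: update_required.
Round 4: r5 [update_required -> beep_code_3]. New: beep_code_3.
Closure: {beep_code_3, bios_posted, boot_ok, cable_seated, disk_detected, driver_loaded, fan_spinning, led_green, network_up, no_display, psu_ok, reseat_ram, ticket_escalated, update_required} — 14 facts.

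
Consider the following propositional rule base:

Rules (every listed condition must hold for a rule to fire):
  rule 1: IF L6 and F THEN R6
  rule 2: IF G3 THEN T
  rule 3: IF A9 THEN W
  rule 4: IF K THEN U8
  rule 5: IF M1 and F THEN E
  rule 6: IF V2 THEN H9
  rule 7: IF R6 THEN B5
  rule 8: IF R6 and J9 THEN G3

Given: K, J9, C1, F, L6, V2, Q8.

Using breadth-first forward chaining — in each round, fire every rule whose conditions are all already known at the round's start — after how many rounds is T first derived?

Round 1 fires rule 1, rule 4, rule 6, giving R6, U8, H9.
Round 2 fires rule 7, rule 8, giving B5, G3.
Round 3 fires rule 2, giving T.
T first appears in round 3.

3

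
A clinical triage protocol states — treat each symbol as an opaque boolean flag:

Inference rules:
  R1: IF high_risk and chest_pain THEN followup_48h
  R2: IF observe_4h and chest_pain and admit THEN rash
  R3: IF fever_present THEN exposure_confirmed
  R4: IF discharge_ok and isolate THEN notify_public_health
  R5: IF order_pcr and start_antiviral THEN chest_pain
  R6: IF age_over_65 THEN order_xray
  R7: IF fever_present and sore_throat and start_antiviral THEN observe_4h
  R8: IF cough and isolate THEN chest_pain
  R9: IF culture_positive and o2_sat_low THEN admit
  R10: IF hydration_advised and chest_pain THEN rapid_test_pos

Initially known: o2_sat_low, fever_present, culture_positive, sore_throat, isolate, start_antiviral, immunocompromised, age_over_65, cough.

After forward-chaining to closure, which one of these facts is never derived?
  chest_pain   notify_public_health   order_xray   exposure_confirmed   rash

Round 1 — R3, R6, R7, R8, R9, derive exposure_confirmed, order_xray, observe_4h, chest_pain, admit.
Round 2 — R2, derive rash.
Derived: order_xray (round 1), chest_pain (round 1), exposure_confirmed (round 1), rash (round 2). notify_public_health never appears in any round.

notify_public_health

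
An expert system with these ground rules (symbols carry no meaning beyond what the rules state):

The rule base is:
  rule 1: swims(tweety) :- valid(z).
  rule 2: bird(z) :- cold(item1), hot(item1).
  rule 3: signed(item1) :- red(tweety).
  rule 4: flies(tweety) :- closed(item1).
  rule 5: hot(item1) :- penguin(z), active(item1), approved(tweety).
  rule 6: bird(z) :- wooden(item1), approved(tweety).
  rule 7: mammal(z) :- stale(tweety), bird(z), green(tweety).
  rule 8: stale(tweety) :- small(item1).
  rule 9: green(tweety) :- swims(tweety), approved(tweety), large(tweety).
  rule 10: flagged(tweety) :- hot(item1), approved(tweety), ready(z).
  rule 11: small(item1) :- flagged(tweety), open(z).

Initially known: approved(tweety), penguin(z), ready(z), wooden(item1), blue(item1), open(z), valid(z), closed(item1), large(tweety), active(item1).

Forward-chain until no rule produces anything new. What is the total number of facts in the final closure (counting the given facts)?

Round 1: rule 1 [swims(tweety) :- valid(z).]; rule 4 [flies(tweety) :- closed(item1).]; rule 5 [hot(item1) :- penguin(z), active(item1), approved(tweety).]; rule 6 [bird(z) :- wooden(item1), approved(tweety).]. New: swims(tweety), flies(tweety), hot(item1), bird(z).
Round 2: rule 9 [green(tweety) :- swims(tweety), approved(tweety), large(tweety).]; rule 10 [flagged(tweety) :- hot(item1), approved(tweety), ready(z).]. New: green(tweety), flagged(tweety).
Round 3: rule 11 [small(item1) :- flagged(tweety), open(z).]. New: small(item1).
Round 4: rule 8 [stale(tweety) :- small(item1).]. New: stale(tweety).
Round 5: rule 7 [mammal(z) :- stale(tweety), bird(z), green(tweety).]. New: mammal(z).
Closure: {active(item1), approved(tweety), bird(z), blue(item1), closed(item1), flagged(tweety), flies(tweety), green(tweety), hot(item1), large(tweety), mammal(z), open(z), penguin(z), ready(z), small(item1), stale(tweety), swims(tweety), valid(z), wooden(item1)} — 19 facts.

19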